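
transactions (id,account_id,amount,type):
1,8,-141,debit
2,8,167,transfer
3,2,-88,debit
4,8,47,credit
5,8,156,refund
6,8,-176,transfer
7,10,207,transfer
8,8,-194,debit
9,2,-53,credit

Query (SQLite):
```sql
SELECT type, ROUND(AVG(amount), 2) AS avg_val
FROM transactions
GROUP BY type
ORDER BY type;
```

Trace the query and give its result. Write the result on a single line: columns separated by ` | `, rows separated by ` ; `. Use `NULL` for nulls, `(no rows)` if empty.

Partition transactions by type; compute ROUND(AVG(amount), 2) within each group.
  credit: ids {4, 9} → ROUND(AVG(amount), 2)=-3
  debit: ids {1, 3, 8} → ROUND(AVG(amount), 2)=-141
  refund: ids {5} → ROUND(AVG(amount), 2)=156
  transfer: ids {2, 6, 7} → ROUND(AVG(amount), 2)=66

credit | -3 ; debit | -141 ; refund | 156 ; transfer | 66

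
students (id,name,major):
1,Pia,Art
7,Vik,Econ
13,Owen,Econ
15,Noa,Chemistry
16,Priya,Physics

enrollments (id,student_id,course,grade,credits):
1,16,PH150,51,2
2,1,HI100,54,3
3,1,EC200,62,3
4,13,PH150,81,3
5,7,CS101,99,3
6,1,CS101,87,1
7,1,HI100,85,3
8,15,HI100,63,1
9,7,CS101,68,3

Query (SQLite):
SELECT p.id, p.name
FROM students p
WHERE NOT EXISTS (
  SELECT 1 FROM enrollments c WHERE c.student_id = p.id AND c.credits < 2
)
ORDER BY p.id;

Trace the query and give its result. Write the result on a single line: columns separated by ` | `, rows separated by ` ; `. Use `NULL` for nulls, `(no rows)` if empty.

For each students row, check whether any enrollments with matching student_id has credits < 2.
Keep rows where that is false.

7 | Vik ; 13 | Owen ; 16 | Priya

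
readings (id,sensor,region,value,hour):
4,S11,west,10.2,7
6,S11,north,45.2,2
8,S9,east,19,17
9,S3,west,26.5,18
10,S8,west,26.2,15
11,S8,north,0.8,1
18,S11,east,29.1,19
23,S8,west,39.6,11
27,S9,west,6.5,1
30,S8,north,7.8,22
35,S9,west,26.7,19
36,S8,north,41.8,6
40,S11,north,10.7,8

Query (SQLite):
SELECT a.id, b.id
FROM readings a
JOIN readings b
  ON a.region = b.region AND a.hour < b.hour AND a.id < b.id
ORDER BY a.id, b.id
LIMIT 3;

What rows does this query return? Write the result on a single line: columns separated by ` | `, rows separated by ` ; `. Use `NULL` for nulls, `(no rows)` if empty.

4 | 9 ; 4 | 10 ; 4 | 23

Pairs (a,b) with same region, a.hour < b.hour, a.id < b.id.
region groups: east:{8,18} north:{6,11,30,36,40} west:{4,9,10,23,27,35}
Ordered by (a.id, b.id); first 3.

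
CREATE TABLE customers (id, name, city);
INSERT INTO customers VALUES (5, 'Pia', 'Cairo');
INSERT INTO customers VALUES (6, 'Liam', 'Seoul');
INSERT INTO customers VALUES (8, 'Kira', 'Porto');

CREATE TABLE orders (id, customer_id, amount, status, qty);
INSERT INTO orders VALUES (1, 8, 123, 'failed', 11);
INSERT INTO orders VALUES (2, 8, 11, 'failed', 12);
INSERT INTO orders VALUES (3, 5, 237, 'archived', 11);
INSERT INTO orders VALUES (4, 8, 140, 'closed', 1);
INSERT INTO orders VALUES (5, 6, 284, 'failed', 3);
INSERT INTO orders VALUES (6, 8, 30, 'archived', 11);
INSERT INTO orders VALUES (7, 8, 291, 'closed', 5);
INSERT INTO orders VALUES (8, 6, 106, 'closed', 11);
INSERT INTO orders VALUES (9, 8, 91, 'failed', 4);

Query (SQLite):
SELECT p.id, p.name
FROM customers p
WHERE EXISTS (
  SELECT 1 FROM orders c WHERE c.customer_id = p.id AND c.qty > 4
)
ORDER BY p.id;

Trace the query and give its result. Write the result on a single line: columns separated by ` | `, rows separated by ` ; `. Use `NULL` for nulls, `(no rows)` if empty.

For each customers row, check whether any orders with matching customer_id has qty > 4.
Keep rows where that is true.

5 | Pia ; 6 | Liam ; 8 | Kira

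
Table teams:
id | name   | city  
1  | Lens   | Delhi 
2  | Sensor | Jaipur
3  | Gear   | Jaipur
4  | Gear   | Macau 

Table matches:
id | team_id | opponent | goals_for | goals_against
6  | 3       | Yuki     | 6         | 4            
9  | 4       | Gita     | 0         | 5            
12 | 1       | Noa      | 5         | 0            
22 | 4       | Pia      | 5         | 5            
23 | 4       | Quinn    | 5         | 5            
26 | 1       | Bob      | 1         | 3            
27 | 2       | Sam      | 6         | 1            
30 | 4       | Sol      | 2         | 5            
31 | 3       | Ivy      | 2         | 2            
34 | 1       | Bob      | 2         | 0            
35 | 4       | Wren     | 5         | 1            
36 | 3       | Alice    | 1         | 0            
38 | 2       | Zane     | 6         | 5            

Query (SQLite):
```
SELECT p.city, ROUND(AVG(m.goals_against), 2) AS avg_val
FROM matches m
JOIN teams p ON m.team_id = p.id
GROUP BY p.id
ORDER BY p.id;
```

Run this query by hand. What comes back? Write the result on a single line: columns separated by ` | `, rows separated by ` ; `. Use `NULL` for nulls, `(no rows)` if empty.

Join each matches row to its teams via team_id.
Group joined rows by teams.id; compute ROUND(AVG(m.goals_against), 2) per group.
  1: ids {12, 26, 34} → ROUND(AVG(m.goals_against), 2)=1
  2: ids {27, 38} → ROUND(AVG(m.goals_against), 2)=3
  3: ids {6, 31, 36} → ROUND(AVG(m.goals_against), 2)=2
  4: ids {9, 22, 23, 30, 35} → ROUND(AVG(m.goals_against), 2)=4.2

Delhi | 1 ; Jaipur | 3 ; Jaipur | 2 ; Macau | 4.2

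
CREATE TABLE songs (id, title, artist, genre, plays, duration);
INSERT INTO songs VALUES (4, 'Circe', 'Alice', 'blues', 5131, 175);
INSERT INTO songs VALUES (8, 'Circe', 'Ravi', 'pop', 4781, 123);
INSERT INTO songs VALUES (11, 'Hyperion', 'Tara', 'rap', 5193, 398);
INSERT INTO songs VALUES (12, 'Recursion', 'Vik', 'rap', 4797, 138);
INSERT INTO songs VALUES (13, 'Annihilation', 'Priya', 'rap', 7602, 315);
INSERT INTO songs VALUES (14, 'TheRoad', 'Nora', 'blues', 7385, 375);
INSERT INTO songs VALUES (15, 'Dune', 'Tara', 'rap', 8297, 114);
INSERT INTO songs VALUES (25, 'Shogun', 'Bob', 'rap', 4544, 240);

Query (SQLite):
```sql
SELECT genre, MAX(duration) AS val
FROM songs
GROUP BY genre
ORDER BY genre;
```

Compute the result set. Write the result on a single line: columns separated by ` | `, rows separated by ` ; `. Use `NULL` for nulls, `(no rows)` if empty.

blues | 375 ; pop | 123 ; rap | 398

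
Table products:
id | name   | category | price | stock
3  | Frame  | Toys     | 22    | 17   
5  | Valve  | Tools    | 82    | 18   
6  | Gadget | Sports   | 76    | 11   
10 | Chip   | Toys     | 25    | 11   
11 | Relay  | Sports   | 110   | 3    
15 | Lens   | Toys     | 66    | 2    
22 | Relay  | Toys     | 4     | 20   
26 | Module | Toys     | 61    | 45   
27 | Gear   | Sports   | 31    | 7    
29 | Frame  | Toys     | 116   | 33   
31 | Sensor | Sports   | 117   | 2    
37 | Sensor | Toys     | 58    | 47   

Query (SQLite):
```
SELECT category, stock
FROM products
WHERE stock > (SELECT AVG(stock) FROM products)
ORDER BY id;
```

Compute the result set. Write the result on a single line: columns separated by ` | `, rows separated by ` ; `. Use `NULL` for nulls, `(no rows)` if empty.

Toys | 20 ; Toys | 45 ; Toys | 33 ; Toys | 47

Scalar subquery: AVG(stock) over all products rows = 18.0.
Keep rows where stock > that value.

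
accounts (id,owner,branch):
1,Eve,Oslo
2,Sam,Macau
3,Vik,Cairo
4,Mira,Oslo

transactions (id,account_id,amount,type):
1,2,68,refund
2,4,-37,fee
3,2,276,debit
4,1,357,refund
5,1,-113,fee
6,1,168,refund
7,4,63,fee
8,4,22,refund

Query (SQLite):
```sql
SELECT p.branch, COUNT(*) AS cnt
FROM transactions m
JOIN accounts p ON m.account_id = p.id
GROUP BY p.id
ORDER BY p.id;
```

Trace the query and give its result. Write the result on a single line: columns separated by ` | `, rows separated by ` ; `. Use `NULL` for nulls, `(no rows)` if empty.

Oslo | 3 ; Macau | 2 ; Oslo | 3

Join each transactions row to its accounts via account_id.
Group joined rows by accounts.id; compute COUNT(*) per group.
  1: ids {4, 5, 6} → COUNT(*)=3
  2: ids {1, 3} → COUNT(*)=2
  4: ids {2, 7, 8} → COUNT(*)=3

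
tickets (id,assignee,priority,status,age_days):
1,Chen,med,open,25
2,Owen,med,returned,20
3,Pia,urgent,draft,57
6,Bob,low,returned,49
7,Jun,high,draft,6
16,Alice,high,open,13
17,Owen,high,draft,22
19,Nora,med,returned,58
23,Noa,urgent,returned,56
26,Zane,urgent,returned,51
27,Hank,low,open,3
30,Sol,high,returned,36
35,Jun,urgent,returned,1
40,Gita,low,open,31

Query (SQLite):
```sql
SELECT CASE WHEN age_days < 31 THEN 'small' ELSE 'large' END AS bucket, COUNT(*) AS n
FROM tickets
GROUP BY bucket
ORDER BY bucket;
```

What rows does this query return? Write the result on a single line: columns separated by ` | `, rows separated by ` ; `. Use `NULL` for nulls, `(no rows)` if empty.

large | 7 ; small | 7

Bucket rows by age_days < 31 → 'small' else 'large'; count each bucket.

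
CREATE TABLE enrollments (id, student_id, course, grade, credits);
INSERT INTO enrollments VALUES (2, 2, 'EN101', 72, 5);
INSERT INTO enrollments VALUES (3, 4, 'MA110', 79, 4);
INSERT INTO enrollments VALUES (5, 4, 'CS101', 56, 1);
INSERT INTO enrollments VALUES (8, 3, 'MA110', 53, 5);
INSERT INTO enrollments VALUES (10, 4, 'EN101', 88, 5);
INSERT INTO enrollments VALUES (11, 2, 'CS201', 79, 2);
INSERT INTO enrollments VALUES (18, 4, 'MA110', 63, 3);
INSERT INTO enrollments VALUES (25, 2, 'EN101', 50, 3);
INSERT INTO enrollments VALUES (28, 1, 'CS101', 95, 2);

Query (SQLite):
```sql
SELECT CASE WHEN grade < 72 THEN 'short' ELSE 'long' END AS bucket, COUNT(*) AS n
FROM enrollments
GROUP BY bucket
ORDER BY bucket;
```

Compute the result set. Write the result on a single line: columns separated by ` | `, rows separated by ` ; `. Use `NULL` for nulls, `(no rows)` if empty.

Bucket rows by grade < 72 → 'short' else 'long'; count each bucket.

long | 5 ; short | 4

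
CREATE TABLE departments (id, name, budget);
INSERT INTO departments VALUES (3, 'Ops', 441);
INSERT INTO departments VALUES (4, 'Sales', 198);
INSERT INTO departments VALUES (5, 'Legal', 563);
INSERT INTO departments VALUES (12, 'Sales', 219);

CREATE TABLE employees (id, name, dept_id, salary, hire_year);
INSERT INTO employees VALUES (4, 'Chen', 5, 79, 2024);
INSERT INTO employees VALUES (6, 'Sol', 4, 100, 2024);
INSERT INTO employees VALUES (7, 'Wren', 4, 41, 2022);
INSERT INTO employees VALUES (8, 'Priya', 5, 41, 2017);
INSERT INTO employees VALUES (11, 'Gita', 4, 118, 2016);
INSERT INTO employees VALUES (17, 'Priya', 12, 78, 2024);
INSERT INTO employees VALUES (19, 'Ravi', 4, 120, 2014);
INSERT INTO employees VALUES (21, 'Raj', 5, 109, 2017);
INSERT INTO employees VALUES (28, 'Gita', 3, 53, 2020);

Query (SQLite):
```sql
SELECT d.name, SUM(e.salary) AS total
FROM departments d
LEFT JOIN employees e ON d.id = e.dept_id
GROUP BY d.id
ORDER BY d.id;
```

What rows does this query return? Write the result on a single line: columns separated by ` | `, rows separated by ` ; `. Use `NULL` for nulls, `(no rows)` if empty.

Ops | 53 ; Sales | 379 ; Legal | 229 ; Sales | 78

LEFT JOIN keeps every departments row; unmatched ones get NULL for employees columns.
Group by departments.id and compute SUM(e.salary). SUM over an all-NULL group is NULL.
  3: ids {28} → SUM(e.salary)=53
  4: ids {6, 7, 11, 19} → SUM(e.salary)=379
  5: ids {4, 8, 21} → SUM(e.salary)=229
  12: ids {17} → SUM(e.salary)=78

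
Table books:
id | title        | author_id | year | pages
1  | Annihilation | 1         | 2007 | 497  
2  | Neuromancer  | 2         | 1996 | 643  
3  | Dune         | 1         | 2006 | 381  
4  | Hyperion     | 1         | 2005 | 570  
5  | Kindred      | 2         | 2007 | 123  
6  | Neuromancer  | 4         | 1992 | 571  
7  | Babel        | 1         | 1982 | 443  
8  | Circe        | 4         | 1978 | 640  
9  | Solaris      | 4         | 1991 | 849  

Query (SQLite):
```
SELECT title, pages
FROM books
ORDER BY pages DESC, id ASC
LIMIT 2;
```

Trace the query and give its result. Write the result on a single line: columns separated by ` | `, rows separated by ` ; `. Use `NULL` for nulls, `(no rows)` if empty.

Sort by pages desc, tiebreak id asc: (849, id=9), (643, id=2), (640, id=8), (571, id=6), (570, id=4) …. Take first 2.

Solaris | 849 ; Neuromancer | 643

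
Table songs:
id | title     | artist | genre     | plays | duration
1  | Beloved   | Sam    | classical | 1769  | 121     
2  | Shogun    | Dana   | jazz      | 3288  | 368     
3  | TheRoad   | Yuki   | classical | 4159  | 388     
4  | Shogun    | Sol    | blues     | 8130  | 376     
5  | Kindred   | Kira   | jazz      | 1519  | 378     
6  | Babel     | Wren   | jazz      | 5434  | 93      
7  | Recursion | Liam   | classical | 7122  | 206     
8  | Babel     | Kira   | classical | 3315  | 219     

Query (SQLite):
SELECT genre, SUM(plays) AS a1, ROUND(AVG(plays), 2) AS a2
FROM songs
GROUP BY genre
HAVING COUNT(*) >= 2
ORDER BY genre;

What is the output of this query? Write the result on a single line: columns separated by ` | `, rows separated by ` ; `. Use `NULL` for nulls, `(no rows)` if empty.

Group songs by genre.
Per group compute: SUM(plays), ROUND(AVG(plays), 2).
HAVING: drop groups with fewer than 2 rows.
  blues: ids {4} → SUM(plays)=8130, ROUND(AVG(plays), 2)=8130
  classical: ids {1, 3, 7, 8} → SUM(plays)=16365, ROUND(AVG(plays), 2)=4091.25
  jazz: ids {2, 5, 6} → SUM(plays)=10241, ROUND(AVG(plays), 2)=3413.67

classical | 16365 | 4091.25 ; jazz | 10241 | 3413.67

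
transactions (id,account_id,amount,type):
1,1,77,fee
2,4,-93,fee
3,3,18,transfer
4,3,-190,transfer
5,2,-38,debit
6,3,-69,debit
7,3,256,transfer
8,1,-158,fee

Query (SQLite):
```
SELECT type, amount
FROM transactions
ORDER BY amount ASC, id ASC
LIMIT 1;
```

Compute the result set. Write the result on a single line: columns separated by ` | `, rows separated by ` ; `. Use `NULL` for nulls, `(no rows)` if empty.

transfer | -190

Sort by amount asc, tiebreak id asc: (-190, id=4), (-158, id=8), (-93, id=2), (-69, id=6) …. Take first 1.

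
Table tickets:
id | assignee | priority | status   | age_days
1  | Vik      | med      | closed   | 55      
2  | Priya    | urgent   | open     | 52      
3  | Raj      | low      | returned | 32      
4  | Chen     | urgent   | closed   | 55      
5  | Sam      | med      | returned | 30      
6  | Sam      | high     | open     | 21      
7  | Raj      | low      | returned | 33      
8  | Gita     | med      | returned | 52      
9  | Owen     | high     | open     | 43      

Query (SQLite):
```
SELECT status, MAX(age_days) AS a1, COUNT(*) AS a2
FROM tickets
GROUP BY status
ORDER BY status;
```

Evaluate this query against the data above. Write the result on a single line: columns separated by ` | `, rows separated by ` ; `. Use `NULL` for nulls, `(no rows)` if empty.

Group tickets by status.
Per group compute: MAX(age_days), COUNT(*).
  closed: ids {1, 4} → MAX(age_days)=55, COUNT(*)=2
  open: ids {2, 6, 9} → MAX(age_days)=52, COUNT(*)=3
  returned: ids {3, 5, 7, 8} → MAX(age_days)=52, COUNT(*)=4

closed | 55 | 2 ; open | 52 | 3 ; returned | 52 | 4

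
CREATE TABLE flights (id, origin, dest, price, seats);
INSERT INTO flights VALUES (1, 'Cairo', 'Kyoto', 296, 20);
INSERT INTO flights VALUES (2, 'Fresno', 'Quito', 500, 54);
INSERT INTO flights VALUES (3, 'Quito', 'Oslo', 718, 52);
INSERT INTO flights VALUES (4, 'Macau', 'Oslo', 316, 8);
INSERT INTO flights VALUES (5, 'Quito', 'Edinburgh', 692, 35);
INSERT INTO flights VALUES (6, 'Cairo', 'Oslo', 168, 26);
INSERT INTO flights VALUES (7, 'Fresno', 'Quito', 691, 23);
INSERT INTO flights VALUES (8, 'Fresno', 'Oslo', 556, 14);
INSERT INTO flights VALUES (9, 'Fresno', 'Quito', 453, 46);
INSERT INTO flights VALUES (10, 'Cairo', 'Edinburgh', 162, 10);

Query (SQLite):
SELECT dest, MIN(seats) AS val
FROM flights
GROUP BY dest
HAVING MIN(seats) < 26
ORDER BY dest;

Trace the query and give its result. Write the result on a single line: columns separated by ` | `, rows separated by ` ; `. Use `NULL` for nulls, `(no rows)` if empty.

Edinburgh | 10 ; Kyoto | 20 ; Oslo | 8 ; Quito | 23

Partition flights by dest; compute MIN(seats) within each group.
HAVING: keep groups where MIN(seats) < 26.
  Edinburgh: ids {5, 10} → MIN(seats)=10
  Kyoto: ids {1} → MIN(seats)=20
  Oslo: ids {3, 4, 6, 8} → MIN(seats)=8
  Quito: ids {2, 7, 9} → MIN(seats)=23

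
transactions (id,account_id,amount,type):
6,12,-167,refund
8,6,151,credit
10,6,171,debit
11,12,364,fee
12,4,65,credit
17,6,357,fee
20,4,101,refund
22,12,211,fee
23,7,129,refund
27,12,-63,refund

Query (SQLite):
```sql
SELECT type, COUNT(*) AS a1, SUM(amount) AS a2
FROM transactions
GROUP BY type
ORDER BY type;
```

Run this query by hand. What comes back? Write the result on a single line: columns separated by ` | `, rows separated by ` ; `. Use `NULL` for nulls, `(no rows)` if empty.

credit | 2 | 216 ; debit | 1 | 171 ; fee | 3 | 932 ; refund | 4 | 0

Group transactions by type.
Per group compute: COUNT(*), SUM(amount).
  credit: ids {8, 12} → COUNT(*)=2, SUM(amount)=216
  debit: ids {10} → COUNT(*)=1, SUM(amount)=171
  fee: ids {11, 17, 22} → COUNT(*)=3, SUM(amount)=932
  refund: ids {6, 20, 23, 27} → COUNT(*)=4, SUM(amount)=0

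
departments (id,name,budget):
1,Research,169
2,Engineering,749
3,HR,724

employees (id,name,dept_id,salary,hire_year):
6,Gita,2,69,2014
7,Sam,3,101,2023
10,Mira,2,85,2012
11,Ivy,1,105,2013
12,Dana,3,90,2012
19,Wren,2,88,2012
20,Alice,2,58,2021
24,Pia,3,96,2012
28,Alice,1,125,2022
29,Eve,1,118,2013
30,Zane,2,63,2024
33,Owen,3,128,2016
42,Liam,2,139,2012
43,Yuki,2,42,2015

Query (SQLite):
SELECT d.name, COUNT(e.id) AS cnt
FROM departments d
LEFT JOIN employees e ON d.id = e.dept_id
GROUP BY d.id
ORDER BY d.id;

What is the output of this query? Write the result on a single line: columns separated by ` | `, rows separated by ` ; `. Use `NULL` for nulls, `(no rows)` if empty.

Research | 3 ; Engineering | 7 ; HR | 4

LEFT JOIN keeps every departments row; unmatched ones get NULL for employees columns.
Group by departments.id and compute COUNT(e.id). COUNT(col) of an all-NULL group is 0.
  1: ids {11, 28, 29} → COUNT(e.id)=3
  2: ids {6, 10, 19, 20, 30, 42, 43} → COUNT(e.id)=7
  3: ids {7, 12, 24, 33} → COUNT(e.id)=4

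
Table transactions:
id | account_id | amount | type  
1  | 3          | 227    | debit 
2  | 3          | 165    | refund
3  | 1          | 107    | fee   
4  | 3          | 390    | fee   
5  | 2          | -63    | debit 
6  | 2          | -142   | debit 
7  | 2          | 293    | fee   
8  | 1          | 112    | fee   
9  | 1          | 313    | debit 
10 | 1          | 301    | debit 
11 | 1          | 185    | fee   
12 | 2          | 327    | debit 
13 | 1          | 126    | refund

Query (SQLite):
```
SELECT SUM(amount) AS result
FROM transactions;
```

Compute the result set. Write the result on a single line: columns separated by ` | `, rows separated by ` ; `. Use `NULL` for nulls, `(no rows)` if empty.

All amount values: [227, 165, 107, 390, -63, -142, 293, 112, 313, 301, 185, 327, 126].
SUM of non-NULL values = 2341.

2341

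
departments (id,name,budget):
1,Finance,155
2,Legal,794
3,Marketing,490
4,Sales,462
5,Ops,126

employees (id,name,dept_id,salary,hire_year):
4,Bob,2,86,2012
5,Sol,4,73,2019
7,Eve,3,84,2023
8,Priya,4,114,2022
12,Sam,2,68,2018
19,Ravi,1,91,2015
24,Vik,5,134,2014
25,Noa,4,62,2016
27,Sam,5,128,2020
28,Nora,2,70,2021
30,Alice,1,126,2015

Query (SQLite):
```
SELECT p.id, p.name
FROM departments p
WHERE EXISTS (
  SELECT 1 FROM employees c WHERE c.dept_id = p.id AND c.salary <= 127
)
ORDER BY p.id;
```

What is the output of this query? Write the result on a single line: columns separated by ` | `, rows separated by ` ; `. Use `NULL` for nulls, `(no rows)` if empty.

For each departments row, check whether any employees with matching dept_id has salary <= 127.
Keep rows where that is true.

1 | Finance ; 2 | Legal ; 3 | Marketing ; 4 | Sales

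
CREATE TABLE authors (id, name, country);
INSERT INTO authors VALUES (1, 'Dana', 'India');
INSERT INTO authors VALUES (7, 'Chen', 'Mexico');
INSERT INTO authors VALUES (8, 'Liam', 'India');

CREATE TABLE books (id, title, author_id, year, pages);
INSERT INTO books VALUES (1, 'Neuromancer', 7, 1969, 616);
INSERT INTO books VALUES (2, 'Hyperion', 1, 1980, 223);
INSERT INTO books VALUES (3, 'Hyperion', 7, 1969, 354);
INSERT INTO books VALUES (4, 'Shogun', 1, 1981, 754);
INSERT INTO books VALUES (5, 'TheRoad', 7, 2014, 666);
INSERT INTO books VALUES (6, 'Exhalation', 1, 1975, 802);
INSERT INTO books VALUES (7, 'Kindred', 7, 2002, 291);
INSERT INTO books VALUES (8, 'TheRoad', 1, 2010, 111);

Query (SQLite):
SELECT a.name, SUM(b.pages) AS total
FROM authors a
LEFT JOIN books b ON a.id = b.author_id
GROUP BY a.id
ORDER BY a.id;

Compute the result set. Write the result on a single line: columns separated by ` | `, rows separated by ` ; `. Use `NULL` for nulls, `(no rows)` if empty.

Dana | 1890 ; Chen | 1927 ; Liam | NULL

LEFT JOIN keeps every authors row; unmatched ones get NULL for books columns.
Group by authors.id and compute SUM(b.pages). SUM over an all-NULL group is NULL.
  1: ids {2, 4, 6, 8} → SUM(b.pages)=1890
  7: ids {1, 3, 5, 7} → SUM(b.pages)=1927
  8: ids {—} → SUM(b.pages)=NULL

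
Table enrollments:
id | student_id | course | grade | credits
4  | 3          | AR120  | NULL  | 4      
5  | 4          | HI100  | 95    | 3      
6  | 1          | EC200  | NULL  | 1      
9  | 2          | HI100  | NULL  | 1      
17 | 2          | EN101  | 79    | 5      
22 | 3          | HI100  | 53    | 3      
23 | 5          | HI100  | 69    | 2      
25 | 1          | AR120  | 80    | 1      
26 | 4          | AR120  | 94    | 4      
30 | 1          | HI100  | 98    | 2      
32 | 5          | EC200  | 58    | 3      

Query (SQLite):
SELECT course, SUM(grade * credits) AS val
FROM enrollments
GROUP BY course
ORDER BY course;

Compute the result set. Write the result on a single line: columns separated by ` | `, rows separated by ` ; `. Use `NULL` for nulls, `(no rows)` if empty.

AR120 | 456 ; EC200 | 174 ; EN101 | 395 ; HI100 | 778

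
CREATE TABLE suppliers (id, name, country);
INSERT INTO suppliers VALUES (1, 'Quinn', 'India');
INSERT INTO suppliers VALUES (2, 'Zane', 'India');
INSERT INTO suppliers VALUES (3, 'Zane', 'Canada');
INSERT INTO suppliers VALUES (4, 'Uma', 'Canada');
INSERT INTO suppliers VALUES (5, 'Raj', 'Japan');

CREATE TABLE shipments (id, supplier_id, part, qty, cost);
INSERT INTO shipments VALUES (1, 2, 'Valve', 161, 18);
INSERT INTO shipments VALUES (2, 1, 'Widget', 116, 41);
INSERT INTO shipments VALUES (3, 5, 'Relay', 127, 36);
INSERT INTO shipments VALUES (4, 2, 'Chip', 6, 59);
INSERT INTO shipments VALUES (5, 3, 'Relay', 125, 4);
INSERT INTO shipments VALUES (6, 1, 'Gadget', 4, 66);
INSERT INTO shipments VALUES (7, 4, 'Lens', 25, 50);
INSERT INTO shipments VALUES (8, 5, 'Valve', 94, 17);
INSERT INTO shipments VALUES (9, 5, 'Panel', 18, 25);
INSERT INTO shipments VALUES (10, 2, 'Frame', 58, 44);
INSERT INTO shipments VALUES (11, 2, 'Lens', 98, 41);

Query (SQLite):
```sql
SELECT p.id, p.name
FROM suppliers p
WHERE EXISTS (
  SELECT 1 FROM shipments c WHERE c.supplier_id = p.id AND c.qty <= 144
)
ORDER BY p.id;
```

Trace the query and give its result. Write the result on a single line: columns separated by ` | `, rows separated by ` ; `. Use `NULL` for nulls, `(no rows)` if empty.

For each suppliers row, check whether any shipments with matching supplier_id has qty <= 144.
Keep rows where that is true.

1 | Quinn ; 2 | Zane ; 3 | Zane ; 4 | Uma ; 5 | Raj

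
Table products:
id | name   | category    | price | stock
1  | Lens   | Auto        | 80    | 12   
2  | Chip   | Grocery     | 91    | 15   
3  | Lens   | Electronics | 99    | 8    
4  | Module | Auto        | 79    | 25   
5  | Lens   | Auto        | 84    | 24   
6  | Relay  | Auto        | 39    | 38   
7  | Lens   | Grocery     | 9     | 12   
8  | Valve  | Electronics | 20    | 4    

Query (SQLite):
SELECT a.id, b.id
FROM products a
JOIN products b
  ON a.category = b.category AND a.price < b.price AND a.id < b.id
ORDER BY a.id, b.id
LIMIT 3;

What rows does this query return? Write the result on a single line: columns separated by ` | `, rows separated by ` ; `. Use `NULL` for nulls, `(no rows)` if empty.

Pairs (a,b) with same category, a.price < b.price, a.id < b.id.
category groups: Auto:{1,4,5,6} Electronics:{3,8} Grocery:{2,7}
Ordered by (a.id, b.id); first 3.

1 | 5 ; 4 | 5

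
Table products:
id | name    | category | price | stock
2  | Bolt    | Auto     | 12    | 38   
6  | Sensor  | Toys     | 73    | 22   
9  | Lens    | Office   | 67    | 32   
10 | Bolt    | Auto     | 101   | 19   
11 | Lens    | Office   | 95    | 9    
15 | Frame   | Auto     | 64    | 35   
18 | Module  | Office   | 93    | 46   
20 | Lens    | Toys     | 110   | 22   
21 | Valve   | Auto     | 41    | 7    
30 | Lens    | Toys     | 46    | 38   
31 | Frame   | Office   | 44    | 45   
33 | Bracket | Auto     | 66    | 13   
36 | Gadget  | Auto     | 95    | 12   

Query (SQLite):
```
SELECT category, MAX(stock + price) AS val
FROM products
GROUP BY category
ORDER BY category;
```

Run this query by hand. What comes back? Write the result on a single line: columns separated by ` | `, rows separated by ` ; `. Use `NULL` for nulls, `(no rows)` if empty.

For each row compute stock + price.
Group by category; take MAX of the expression per group.
  Auto: ids {2, 10, 15, 21, 33, 36} → MAX(stock + price)=120
  Office: ids {9, 11, 18, 31} → MAX(stock + price)=139
  Toys: ids {6, 20, 30} → MAX(stock + price)=132

Auto | 120 ; Office | 139 ; Toys | 132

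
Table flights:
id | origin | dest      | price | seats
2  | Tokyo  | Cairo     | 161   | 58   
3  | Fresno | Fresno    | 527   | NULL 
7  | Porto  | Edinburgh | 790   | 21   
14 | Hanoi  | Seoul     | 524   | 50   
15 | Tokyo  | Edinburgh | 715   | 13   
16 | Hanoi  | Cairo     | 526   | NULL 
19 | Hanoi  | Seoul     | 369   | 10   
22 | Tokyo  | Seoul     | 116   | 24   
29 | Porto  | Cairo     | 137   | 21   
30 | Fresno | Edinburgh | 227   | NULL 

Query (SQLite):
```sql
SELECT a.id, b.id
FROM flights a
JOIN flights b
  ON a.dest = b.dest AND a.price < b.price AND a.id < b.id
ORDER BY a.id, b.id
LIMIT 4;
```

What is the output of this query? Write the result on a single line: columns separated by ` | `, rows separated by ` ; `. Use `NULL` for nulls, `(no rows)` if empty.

2 | 16

Pairs (a,b) with same dest, a.price < b.price, a.id < b.id.
dest groups: Cairo:{2,16,29} Edinburgh:{7,15,30} Fresno:{3} Seoul:{14,19,22}
Ordered by (a.id, b.id); first 4.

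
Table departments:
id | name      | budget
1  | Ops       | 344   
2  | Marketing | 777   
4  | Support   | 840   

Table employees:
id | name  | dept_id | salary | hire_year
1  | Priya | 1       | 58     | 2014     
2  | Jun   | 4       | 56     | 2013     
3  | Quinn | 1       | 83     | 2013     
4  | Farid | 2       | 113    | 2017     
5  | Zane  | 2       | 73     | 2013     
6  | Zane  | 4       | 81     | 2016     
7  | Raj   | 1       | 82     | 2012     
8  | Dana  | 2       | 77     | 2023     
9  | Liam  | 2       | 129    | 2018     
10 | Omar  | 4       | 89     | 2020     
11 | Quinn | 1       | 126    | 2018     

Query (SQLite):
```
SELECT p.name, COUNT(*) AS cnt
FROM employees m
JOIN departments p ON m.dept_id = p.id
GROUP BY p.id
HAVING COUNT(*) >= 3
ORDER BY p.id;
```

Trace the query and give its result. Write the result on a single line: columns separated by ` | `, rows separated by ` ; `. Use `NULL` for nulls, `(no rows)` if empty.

Join each employees row to its departments via dept_id.
Group joined rows by departments.id; compute COUNT(*) per group.
HAVING: keep groups with count ≥ 3.
  1: ids {1, 3, 7, 11} → COUNT(*)=4
  2: ids {4, 5, 8, 9} → COUNT(*)=4
  4: ids {2, 6, 10} → COUNT(*)=3

Ops | 4 ; Marketing | 4 ; Support | 3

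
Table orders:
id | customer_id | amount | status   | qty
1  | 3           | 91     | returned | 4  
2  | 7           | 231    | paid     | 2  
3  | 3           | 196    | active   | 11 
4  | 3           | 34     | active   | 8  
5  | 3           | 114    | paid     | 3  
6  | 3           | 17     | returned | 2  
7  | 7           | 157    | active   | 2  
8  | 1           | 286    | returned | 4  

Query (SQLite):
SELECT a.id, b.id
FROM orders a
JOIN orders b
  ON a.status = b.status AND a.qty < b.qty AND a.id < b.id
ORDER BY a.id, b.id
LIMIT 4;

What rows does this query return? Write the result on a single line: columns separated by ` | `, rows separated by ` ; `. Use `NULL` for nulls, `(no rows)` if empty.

Pairs (a,b) with same status, a.qty < b.qty, a.id < b.id.
status groups: active:{3,4,7} paid:{2,5} returned:{1,6,8}
Ordered by (a.id, b.id); first 4.

2 | 5 ; 6 | 8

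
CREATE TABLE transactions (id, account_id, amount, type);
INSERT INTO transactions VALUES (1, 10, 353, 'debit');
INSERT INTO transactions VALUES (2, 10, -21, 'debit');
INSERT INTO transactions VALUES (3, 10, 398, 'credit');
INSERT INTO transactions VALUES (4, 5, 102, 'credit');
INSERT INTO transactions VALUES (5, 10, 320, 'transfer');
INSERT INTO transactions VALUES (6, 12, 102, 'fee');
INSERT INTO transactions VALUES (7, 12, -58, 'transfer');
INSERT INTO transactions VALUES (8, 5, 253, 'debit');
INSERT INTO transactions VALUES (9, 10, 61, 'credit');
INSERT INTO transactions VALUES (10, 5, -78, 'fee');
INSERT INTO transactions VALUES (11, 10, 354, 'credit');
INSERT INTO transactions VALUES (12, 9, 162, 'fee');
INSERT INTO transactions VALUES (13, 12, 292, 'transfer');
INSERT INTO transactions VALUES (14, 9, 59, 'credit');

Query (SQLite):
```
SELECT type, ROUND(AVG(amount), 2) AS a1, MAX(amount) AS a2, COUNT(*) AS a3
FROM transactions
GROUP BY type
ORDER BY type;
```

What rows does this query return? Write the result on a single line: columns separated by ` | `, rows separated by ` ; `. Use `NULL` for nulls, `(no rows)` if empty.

Group transactions by type.
Per group compute: ROUND(AVG(amount), 2), MAX(amount), COUNT(*).
  credit: ids {3, 4, 9, 11, 14} → ROUND(AVG(amount), 2)=194.8, MAX(amount)=398, COUNT(*)=5
  debit: ids {1, 2, 8} → ROUND(AVG(amount), 2)=195, MAX(amount)=353, COUNT(*)=3
  fee: ids {6, 10, 12} → ROUND(AVG(amount), 2)=62, MAX(amount)=162, COUNT(*)=3
  transfer: ids {5, 7, 13} → ROUND(AVG(amount), 2)=184.67, MAX(amount)=320, COUNT(*)=3

credit | 194.8 | 398 | 5 ; debit | 195 | 353 | 3 ; fee | 62 | 162 | 3 ; transfer | 184.67 | 320 | 3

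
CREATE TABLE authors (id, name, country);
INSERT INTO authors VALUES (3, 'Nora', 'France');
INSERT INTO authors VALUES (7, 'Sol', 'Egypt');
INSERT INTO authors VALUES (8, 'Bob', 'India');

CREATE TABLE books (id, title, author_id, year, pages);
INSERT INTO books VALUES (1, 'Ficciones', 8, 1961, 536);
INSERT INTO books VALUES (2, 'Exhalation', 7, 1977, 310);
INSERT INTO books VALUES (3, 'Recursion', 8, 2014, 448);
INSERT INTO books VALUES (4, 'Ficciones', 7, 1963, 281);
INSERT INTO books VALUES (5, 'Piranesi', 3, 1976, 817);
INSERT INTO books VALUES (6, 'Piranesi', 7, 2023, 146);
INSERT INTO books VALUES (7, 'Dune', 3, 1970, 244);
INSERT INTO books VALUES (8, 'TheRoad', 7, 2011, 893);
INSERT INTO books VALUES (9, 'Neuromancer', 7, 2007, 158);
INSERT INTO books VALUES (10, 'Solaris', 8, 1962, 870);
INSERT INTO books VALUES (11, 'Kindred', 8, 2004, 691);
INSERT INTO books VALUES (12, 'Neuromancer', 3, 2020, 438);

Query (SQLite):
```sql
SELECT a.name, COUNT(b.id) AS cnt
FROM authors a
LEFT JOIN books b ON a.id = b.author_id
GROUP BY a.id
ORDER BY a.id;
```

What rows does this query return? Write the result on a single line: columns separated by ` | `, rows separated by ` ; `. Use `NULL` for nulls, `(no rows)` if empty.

LEFT JOIN keeps every authors row; unmatched ones get NULL for books columns.
Group by authors.id and compute COUNT(b.id). COUNT(col) of an all-NULL group is 0.
  3: ids {5, 7, 12} → COUNT(b.id)=3
  7: ids {2, 4, 6, 8, 9} → COUNT(b.id)=5
  8: ids {1, 3, 10, 11} → COUNT(b.id)=4

Nora | 3 ; Sol | 5 ; Bob | 4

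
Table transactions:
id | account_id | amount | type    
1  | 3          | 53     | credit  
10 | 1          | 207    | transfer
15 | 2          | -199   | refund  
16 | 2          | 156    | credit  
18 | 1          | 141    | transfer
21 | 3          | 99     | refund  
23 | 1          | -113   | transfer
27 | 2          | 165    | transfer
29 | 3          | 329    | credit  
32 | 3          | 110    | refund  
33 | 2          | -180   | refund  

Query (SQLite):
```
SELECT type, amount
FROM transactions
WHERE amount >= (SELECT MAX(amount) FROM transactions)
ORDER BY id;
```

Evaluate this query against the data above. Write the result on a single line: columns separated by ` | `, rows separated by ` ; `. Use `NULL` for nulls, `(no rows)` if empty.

credit | 329

Scalar subquery: MAX(amount) over all transactions rows = 329.
Keep rows where amount >= that value.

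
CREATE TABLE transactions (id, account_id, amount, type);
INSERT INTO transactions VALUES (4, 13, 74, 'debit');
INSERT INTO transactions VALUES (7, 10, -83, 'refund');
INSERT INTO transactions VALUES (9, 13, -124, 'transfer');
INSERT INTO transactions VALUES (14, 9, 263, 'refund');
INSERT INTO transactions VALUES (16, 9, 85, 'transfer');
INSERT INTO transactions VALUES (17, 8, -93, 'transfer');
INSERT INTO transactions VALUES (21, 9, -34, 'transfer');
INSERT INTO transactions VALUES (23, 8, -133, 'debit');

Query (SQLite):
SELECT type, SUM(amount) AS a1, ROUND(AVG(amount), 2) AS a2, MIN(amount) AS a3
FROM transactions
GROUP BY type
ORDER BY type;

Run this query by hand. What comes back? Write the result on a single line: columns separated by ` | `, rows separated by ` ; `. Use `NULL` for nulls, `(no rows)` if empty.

Group transactions by type.
Per group compute: SUM(amount), ROUND(AVG(amount), 2), MIN(amount).
  debit: ids {4, 23} → SUM(amount)=-59, ROUND(AVG(amount), 2)=-29.5, MIN(amount)=-133
  refund: ids {7, 14} → SUM(amount)=180, ROUND(AVG(amount), 2)=90, MIN(amount)=-83
  transfer: ids {9, 16, 17, 21} → SUM(amount)=-166, ROUND(AVG(amount), 2)=-41.5, MIN(amount)=-124

debit | -59 | -29.5 | -133 ; refund | 180 | 90 | -83 ; transfer | -166 | -41.5 | -124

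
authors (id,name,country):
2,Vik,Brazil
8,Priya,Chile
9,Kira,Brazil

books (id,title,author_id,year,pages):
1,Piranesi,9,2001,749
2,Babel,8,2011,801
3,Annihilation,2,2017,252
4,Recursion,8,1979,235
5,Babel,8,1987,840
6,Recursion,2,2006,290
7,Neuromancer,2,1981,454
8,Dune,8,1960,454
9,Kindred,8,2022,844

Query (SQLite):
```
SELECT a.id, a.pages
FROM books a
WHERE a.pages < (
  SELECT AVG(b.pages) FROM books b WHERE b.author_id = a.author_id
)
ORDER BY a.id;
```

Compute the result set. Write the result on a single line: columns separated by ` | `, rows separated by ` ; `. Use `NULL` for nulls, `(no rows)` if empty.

3 | 252 ; 4 | 235 ; 6 | 290 ; 8 | 454

For each books row a, compute AVG(pages) over rows sharing a.author_id.
Keep row a if a.pages < that per-group AVG.
  author_id=2: AVG(pages) = 332.0
  author_id=8: AVG(pages) = 634.8
  author_id=9: AVG(pages) = 749.0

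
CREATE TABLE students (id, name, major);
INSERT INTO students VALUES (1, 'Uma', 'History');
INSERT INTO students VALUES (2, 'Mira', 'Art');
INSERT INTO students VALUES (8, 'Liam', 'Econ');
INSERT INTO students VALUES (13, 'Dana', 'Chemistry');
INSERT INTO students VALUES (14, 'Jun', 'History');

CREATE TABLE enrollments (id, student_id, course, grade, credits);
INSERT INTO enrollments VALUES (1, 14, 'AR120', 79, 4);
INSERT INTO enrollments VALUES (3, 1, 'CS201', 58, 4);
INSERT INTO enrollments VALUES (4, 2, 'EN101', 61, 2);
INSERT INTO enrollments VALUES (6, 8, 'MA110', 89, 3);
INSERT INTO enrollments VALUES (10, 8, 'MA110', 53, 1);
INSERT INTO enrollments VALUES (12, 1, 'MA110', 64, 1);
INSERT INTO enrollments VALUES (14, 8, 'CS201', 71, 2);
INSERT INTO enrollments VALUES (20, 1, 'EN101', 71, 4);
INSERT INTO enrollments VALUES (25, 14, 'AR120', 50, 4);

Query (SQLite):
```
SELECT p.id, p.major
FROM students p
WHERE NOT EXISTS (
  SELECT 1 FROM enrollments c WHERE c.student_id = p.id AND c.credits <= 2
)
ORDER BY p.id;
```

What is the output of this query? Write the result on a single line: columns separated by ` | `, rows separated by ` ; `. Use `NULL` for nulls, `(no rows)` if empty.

13 | Chemistry ; 14 | History

For each students row, check whether any enrollments with matching student_id has credits <= 2.
Keep rows where that is false.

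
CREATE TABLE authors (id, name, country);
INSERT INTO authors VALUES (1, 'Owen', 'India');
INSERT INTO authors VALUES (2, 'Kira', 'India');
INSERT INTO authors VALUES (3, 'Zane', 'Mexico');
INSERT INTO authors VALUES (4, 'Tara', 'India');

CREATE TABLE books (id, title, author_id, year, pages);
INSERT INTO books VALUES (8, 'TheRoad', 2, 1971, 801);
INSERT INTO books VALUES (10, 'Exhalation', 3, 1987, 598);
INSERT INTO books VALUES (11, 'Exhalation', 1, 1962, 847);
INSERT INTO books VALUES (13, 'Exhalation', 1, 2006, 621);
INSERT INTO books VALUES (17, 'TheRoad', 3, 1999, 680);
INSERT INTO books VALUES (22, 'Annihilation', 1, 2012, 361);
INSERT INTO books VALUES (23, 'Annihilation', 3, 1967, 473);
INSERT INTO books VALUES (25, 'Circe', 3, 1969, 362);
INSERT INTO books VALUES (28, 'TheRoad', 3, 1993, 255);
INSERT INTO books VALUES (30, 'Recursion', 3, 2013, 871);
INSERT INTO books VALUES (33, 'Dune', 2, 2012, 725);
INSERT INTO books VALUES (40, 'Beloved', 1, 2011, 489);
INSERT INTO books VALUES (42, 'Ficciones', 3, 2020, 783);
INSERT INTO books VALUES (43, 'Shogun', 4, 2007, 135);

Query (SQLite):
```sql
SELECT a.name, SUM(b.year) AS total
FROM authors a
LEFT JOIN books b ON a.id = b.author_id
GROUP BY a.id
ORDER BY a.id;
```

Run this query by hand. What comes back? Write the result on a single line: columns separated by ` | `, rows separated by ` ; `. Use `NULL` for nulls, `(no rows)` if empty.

Owen | 7991 ; Kira | 3983 ; Zane | 13948 ; Tara | 2007

LEFT JOIN keeps every authors row; unmatched ones get NULL for books columns.
Group by authors.id and compute SUM(b.year). SUM over an all-NULL group is NULL.
  1: ids {11, 13, 22, 40} → SUM(b.year)=7991
  2: ids {8, 33} → SUM(b.year)=3983
  3: ids {10, 17, 23, 25, 28, 30, 42} → SUM(b.year)=13948
  4: ids {43} → SUM(b.year)=2007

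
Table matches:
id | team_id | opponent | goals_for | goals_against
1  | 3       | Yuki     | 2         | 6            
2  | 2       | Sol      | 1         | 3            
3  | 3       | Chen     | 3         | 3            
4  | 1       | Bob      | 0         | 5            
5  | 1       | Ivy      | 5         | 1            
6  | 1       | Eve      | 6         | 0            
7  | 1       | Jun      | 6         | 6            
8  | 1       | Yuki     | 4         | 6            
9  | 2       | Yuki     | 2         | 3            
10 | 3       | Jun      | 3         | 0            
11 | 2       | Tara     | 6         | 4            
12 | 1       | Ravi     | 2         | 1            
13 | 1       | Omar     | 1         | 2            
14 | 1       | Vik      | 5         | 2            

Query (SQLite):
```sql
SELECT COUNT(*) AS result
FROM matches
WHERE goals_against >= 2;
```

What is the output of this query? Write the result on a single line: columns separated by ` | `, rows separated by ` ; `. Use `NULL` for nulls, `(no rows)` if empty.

Rows where goals_against >= 2 → goals_for values: [2, 1, 3, 0, 6, 4, 2, 6, 1, 5].
COUNT(*) counts rows → 10.

10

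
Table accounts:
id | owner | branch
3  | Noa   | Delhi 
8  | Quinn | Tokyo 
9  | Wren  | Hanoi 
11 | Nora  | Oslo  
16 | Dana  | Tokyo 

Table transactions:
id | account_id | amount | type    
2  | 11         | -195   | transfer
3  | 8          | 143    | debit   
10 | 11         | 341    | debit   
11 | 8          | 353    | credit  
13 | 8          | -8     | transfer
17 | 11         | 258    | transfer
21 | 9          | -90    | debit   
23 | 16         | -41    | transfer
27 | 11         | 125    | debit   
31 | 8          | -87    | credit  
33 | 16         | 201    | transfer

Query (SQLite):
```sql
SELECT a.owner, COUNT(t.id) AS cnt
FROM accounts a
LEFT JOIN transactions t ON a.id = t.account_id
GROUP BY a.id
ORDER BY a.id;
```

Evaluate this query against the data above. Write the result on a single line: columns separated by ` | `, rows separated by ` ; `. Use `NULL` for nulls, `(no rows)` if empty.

LEFT JOIN keeps every accounts row; unmatched ones get NULL for transactions columns.
Group by accounts.id and compute COUNT(t.id). COUNT(col) of an all-NULL group is 0.
  3: ids {—} → COUNT(t.id)=0
  8: ids {3, 11, 13, 31} → COUNT(t.id)=4
  9: ids {21} → COUNT(t.id)=1
  11: ids {2, 10, 17, 27} → COUNT(t.id)=4
  16: ids {23, 33} → COUNT(t.id)=2

Noa | 0 ; Quinn | 4 ; Wren | 1 ; Nora | 4 ; Dana | 2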